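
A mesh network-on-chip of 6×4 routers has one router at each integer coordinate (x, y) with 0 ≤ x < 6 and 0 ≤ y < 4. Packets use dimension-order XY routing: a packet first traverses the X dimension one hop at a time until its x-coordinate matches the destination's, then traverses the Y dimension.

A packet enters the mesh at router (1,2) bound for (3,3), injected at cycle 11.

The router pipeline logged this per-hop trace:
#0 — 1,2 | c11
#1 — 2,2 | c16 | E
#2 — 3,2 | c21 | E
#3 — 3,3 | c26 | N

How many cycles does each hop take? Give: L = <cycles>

From hop 0 (11) to hop 1 (16): +5 cycles.
One hop costs L cycles, so L = 5.

L = 5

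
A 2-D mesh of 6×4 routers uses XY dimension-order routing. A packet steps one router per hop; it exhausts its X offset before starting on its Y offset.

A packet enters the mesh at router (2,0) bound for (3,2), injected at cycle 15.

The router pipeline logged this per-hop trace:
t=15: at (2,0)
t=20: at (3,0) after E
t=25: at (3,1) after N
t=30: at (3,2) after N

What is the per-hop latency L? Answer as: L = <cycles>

L = 5

cyc[1] − cyc[0] = 20 − 15 = 5.
Per-hop latency L = Δcyc = 5.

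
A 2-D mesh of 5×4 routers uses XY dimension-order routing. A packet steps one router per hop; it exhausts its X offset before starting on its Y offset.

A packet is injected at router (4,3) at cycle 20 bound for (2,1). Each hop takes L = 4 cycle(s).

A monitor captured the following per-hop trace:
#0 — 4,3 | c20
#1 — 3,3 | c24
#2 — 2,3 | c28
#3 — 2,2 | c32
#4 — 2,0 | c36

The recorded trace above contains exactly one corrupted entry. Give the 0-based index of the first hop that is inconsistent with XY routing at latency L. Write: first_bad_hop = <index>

first_bad_hop = 4

[1] (-1,+0) / 4c ⇒ ok
[2] (-1,+0) / 4c ⇒ ok
[3] (+0,-1) / 4c ⇒ ok
[4] (+0,-2) / 4c ⇒ BAD: non-unit step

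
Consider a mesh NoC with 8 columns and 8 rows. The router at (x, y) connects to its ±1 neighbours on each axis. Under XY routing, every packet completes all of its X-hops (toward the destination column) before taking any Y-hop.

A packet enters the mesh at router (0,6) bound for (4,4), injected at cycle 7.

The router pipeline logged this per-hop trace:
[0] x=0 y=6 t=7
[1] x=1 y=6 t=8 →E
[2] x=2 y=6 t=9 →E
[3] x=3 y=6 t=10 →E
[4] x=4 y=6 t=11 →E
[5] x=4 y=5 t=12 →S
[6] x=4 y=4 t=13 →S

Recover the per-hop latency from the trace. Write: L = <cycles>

cyc[1] − cyc[0] = 8 − 7 = 1.
Per-hop latency L = Δcyc = 1.

L = 1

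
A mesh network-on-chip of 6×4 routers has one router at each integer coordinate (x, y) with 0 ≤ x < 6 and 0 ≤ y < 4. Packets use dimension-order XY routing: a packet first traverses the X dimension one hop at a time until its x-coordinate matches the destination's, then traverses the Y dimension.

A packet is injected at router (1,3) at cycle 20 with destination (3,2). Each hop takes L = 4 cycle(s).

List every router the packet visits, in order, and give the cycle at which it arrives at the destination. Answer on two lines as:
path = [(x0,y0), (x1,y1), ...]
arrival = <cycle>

path = [(1,3), (2,3), (3,3), (3,2)]
arrival = 32

#0 — 1,3 | c20
#1 — 2,3 | c24 | E
#2 — 3,3 | c28 | E
#3 — 3,2 | c32 | S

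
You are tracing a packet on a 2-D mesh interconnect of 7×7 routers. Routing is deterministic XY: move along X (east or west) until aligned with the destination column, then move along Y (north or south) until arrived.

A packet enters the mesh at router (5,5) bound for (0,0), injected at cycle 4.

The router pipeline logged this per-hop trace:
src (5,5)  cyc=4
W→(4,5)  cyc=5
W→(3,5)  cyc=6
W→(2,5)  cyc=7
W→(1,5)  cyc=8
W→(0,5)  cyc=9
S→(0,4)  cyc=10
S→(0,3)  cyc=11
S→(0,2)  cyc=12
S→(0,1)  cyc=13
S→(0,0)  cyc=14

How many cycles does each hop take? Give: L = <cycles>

From hop 0 (4) to hop 1 (5): +1 cycles.
That increment is L by definition: L = 1.

L = 1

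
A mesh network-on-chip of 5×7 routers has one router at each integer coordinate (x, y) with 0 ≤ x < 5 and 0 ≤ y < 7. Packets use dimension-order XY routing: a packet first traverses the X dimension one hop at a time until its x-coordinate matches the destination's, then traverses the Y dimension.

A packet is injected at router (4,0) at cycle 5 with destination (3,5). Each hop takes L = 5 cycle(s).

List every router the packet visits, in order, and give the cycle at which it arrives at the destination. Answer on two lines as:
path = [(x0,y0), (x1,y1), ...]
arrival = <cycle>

path = [(4,0), (3,0), (3,1), (3,2), (3,3), (3,4), (3,5)]
arrival = 35

src (4,0)  cyc=5
W→(3,0)  cyc=10
N→(3,1)  cyc=15
N→(3,2)  cyc=20
N→(3,3)  cyc=25
N→(3,4)  cyc=30
N→(3,5)  cyc=35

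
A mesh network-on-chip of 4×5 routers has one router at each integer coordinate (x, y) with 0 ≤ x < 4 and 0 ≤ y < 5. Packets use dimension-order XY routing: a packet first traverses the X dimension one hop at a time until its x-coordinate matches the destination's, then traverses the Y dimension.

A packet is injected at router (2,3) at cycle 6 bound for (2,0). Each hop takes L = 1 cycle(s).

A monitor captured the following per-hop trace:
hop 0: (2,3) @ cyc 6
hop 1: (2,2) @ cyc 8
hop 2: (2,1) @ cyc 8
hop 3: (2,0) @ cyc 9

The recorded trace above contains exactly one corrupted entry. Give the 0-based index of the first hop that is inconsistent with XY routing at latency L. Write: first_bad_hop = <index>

first_bad_hop = 1

check 1→ d=(0,-1) cyc+2: BAD: Δcyc=2≠L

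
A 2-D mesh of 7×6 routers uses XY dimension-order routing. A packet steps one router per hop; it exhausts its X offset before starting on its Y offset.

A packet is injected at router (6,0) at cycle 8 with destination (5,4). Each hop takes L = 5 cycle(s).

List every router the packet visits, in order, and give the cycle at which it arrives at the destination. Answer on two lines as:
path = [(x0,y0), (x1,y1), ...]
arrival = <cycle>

src (6,0)  cyc=8
W→(5,0)  cyc=13
N→(5,1)  cyc=18
N→(5,2)  cyc=23
N→(5,3)  cyc=28
N→(5,4)  cyc=33

path = [(6,0), (5,0), (5,1), (5,2), (5,3), (5,4)]
arrival = 33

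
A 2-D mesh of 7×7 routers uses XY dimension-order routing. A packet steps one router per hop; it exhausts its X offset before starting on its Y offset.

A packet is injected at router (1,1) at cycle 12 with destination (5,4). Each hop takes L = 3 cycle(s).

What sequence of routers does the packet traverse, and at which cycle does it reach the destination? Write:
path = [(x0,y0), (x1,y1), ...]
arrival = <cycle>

[0] x=1 y=1 t=12
[1] x=2 y=1 t=15 →E
[2] x=3 y=1 t=18 →E
[3] x=4 y=1 t=21 →E
[4] x=5 y=1 t=24 →E
[5] x=5 y=2 t=27 →N
[6] x=5 y=3 t=30 →N
[7] x=5 y=4 t=33 →N

path = [(1,1), (2,1), (3,1), (4,1), (5,1), (5,2), (5,3), (5,4)]
arrival = 33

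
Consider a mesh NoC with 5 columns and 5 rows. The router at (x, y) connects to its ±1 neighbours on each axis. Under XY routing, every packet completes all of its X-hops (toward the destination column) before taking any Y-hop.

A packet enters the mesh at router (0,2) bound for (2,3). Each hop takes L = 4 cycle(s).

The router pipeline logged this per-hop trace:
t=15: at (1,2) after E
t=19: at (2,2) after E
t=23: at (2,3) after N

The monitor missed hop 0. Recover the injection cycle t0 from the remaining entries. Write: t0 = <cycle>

cyc[1] = 15 and cyc[k] = t0 + k·L for every k.
So t0 = 15 − 1·4 = 11.

t0 = 11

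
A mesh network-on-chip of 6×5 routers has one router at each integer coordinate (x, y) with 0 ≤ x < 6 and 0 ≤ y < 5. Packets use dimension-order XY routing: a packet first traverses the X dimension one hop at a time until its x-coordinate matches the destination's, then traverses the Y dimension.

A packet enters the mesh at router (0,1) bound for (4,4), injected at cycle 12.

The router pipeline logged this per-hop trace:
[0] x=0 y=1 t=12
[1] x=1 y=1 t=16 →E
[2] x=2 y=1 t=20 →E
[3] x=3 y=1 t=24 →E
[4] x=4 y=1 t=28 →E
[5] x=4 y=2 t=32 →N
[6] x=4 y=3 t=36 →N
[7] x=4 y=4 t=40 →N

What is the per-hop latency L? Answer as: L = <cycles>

From hop 0 (12) to hop 1 (16): +4 cycles.
Per-hop latency L = Δcyc = 4.

L = 4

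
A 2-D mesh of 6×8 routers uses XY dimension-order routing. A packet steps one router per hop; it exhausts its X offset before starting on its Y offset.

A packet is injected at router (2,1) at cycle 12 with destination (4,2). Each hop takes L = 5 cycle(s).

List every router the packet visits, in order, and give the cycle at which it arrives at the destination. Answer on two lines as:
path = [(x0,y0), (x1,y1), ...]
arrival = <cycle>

hop 0: (2,1) @ cyc 12
hop 1: (3,1) @ cyc 17  [E]
hop 2: (4,1) @ cyc 22  [E]
hop 3: (4,2) @ cyc 27  [N]

path = [(2,1), (3,1), (4,1), (4,2)]
arrival = 27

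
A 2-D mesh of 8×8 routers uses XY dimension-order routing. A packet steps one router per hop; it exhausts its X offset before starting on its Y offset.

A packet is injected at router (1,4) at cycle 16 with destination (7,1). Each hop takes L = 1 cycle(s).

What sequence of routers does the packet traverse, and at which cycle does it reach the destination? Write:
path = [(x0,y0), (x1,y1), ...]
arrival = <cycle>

path = [(1,4), (2,4), (3,4), (4,4), (5,4), (6,4), (7,4), (7,3), (7,2), (7,1)]
arrival = 25

#0 — 1,4 | c16
#1 — 2,4 | c17 | E
#2 — 3,4 | c18 | E
#3 — 4,4 | c19 | E
#4 — 5,4 | c20 | E
#5 — 6,4 | c21 | E
#6 — 7,4 | c22 | E
#7 — 7,3 | c23 | S
#8 — 7,2 | c24 | S
#9 — 7,1 | c25 | S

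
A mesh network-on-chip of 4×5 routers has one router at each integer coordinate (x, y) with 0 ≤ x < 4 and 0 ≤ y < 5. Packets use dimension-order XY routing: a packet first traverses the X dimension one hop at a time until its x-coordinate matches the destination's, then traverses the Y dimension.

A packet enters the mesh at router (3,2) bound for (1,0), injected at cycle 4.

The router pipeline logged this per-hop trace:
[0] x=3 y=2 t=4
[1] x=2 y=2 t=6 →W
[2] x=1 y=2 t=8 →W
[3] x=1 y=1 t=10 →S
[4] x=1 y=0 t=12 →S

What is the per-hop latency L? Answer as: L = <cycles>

Between hops 0 and 1 the cycle counter advances 6 − 4 = 2.
Per-hop latency L = Δcyc = 2.

L = 2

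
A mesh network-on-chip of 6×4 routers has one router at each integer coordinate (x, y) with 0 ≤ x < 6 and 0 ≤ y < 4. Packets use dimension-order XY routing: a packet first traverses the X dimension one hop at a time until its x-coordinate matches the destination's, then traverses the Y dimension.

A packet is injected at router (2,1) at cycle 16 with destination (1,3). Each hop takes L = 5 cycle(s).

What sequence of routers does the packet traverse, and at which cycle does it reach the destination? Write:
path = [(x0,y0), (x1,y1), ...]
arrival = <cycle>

#0 — 2,1 | c16
#1 — 1,1 | c21 | W
#2 — 1,2 | c26 | N
#3 — 1,3 | c31 | N

path = [(2,1), (1,1), (1,2), (1,3)]
arrival = 31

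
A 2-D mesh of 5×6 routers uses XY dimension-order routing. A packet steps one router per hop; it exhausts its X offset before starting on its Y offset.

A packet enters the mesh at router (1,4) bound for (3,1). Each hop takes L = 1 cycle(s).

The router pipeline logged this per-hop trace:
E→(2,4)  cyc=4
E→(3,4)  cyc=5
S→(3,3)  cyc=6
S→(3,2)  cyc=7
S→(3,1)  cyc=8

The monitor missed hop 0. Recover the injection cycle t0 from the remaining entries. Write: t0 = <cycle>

cyc[1] = 4 and cyc[k] = t0 + k·L for every k.
t0 = cyc[1] − L = 4 − 1 = 3.

t0 = 3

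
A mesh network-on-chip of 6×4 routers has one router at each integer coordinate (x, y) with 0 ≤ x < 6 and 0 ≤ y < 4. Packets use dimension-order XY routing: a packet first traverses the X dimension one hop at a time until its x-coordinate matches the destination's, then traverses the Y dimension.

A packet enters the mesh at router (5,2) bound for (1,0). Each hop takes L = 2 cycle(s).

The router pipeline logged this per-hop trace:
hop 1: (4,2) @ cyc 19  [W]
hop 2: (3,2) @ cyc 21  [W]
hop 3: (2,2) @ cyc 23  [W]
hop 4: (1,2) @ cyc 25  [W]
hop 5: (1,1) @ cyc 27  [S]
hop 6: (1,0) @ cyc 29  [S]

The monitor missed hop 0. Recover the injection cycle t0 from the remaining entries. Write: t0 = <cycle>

Hop 1 reached at cycle 19; hop k is at t0 + k·L.
So t0 = 19 − 1·2 = 17.

t0 = 17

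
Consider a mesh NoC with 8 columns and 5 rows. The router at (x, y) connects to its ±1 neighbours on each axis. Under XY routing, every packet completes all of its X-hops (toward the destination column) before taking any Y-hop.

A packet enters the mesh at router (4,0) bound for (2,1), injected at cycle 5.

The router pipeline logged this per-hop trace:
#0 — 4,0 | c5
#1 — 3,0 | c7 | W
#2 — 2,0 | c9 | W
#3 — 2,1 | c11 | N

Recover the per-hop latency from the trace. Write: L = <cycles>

L = 2

cyc[1] − cyc[0] = 7 − 5 = 2.
Per-hop latency L = Δcyc = 2.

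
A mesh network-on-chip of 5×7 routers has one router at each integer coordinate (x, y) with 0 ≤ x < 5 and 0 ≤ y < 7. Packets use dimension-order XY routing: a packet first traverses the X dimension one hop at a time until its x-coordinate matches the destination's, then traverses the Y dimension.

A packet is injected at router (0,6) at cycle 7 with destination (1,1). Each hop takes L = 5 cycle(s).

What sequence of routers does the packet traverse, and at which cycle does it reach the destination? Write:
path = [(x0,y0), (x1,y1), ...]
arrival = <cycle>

path = [(0,6), (1,6), (1,5), (1,4), (1,3), (1,2), (1,1)]
arrival = 37

t=7: at (0,6)
t=12: at (1,6) after E
t=17: at (1,5) after S
t=22: at (1,4) after S
t=27: at (1,3) after S
t=32: at (1,2) after S
t=37: at (1,1) after S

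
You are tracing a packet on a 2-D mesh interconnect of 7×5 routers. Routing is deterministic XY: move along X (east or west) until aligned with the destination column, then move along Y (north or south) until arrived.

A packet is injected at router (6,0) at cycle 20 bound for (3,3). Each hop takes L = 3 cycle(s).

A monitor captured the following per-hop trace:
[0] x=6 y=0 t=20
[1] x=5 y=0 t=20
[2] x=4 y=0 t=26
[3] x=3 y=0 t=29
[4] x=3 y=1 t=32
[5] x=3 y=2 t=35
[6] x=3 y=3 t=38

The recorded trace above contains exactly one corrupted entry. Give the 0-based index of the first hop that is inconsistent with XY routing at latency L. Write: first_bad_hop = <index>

first_bad_hop = 1

  1: Δx=-1 Δy=+0 Δt=0 [BAD: Δcyc=0≠L]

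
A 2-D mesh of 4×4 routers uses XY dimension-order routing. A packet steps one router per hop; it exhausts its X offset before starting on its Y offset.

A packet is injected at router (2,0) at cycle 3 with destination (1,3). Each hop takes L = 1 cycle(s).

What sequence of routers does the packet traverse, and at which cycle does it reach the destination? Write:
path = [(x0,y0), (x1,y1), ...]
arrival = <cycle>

t=3: at (2,0)
t=4: at (1,0) after W
t=5: at (1,1) after N
t=6: at (1,2) after N
t=7: at (1,3) after N

path = [(2,0), (1,0), (1,1), (1,2), (1,3)]
arrival = 7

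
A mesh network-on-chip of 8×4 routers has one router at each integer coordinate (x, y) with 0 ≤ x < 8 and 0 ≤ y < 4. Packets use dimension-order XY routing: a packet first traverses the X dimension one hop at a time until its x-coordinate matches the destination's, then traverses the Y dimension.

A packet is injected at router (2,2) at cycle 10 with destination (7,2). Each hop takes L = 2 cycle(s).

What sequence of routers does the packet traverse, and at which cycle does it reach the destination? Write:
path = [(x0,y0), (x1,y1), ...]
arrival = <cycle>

t=10: at (2,2)
t=12: at (3,2) after E
t=14: at (4,2) after E
t=16: at (5,2) after E
t=18: at (6,2) after E
t=20: at (7,2) after E

path = [(2,2), (3,2), (4,2), (5,2), (6,2), (7,2)]
arrival = 20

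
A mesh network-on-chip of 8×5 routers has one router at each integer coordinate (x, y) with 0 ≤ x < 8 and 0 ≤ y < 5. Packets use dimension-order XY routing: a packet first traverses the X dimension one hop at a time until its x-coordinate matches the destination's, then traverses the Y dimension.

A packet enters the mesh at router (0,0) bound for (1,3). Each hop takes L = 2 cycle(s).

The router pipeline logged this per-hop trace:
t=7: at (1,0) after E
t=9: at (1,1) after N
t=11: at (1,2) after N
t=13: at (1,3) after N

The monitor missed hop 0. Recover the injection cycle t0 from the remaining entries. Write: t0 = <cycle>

At hop 1 the cycle is 7; in general cyc_k = t0 + kL.
Therefore t0 = 7 − L = 5.

t0 = 5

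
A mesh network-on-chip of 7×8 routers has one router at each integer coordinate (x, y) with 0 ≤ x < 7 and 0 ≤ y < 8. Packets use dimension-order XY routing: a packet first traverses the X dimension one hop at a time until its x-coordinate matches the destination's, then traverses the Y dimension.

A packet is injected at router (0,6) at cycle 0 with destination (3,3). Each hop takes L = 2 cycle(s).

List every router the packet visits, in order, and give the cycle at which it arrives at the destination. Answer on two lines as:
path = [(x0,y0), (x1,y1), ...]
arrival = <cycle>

path = [(0,6), (1,6), (2,6), (3,6), (3,5), (3,4), (3,3)]
arrival = 12

[0] x=0 y=6 t=0
[1] x=1 y=6 t=2 →E
[2] x=2 y=6 t=4 →E
[3] x=3 y=6 t=6 →E
[4] x=3 y=5 t=8 →S
[5] x=3 y=4 t=10 →S
[6] x=3 y=3 t=12 →S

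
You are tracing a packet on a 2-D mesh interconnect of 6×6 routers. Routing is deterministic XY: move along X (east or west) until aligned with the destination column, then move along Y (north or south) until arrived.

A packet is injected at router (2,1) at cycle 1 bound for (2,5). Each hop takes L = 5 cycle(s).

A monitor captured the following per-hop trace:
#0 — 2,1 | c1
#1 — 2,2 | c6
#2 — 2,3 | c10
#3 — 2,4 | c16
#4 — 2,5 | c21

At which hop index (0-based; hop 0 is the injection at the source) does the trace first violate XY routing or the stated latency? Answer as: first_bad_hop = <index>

first_bad_hop = 2

  1: Δx=+0 Δy=+1 Δt=5 [ok]
  2: Δx=+0 Δy=+1 Δt=4 [BAD: Δcyc=4≠L]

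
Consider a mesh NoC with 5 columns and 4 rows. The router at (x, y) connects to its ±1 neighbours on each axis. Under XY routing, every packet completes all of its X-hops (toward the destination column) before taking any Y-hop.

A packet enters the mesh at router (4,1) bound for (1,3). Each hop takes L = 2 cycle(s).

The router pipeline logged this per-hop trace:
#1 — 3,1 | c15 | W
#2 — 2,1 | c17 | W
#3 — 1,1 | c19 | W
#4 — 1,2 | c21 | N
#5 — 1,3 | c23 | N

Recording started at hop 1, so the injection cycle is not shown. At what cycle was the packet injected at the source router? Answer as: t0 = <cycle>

cyc[1] = 15 and cyc[k] = t0 + k·L for every k.
t0 = cyc[1] − L = 15 − 2 = 13.

t0 = 13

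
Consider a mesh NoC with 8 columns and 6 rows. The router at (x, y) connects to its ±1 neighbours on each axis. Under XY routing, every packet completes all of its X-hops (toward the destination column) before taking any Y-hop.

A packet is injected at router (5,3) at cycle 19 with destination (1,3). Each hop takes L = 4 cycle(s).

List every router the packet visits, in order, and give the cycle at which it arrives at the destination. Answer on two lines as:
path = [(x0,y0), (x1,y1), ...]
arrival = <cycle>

  0. router=(5,3) cycle=19 (inject)
  1. router=(4,3) cycle=23 dir=W
  2. router=(3,3) cycle=27 dir=W
  3. router=(2,3) cycle=31 dir=W
  4. router=(1,3) cycle=35 dir=W

path = [(5,3), (4,3), (3,3), (2,3), (1,3)]
arrival = 35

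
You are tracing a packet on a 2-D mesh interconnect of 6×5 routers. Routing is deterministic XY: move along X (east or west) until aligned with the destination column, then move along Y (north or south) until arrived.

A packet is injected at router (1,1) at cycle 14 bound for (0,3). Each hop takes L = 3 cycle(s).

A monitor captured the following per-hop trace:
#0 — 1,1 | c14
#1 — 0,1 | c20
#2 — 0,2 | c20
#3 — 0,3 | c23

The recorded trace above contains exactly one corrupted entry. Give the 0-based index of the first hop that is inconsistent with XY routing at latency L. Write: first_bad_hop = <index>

[1] (-1,+0) / 6c ⇒ BAD: Δcyc=6≠L

first_bad_hop = 1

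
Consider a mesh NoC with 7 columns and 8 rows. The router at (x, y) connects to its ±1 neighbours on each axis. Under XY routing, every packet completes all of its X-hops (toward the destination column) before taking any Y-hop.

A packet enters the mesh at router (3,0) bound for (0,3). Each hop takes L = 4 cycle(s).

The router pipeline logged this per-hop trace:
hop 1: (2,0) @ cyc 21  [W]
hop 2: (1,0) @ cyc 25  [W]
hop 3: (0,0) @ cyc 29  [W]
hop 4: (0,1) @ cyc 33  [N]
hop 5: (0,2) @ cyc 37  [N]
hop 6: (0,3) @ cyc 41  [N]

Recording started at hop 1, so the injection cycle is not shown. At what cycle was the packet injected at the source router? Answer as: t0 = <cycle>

cyc[1] = 21 and cyc[k] = t0 + k·L for every k.
Therefore t0 = 21 − L = 17.

t0 = 17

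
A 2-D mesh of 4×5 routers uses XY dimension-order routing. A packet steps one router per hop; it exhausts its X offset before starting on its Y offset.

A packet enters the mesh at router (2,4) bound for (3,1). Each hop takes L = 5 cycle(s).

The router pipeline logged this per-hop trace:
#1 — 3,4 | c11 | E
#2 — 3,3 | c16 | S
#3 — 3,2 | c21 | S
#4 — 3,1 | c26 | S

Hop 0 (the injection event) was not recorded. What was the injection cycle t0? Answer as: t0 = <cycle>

t0 = 6

At hop 1 the cycle is 11; in general cyc_k = t0 + kL.
Therefore t0 = 11 − L = 6.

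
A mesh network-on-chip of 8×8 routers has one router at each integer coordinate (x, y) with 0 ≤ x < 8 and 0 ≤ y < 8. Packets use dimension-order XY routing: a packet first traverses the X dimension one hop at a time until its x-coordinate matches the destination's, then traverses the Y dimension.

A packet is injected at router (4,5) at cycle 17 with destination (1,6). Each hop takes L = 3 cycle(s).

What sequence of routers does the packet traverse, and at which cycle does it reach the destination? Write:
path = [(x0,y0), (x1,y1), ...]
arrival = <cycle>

t=17: at (4,5)
t=20: at (3,5) after W
t=23: at (2,5) after W
t=26: at (1,5) after W
t=29: at (1,6) after N

path = [(4,5), (3,5), (2,5), (1,5), (1,6)]
arrival = 29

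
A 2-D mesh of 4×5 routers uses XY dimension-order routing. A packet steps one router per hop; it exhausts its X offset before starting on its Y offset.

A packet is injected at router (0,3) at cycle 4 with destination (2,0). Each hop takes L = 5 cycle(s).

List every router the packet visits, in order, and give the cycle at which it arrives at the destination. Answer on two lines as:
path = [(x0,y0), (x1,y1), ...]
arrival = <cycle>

src (0,3)  cyc=4
E→(1,3)  cyc=9
E→(2,3)  cyc=14
S→(2,2)  cyc=19
S→(2,1)  cyc=24
S→(2,0)  cyc=29

path = [(0,3), (1,3), (2,3), (2,2), (2,1), (2,0)]
arrival = 29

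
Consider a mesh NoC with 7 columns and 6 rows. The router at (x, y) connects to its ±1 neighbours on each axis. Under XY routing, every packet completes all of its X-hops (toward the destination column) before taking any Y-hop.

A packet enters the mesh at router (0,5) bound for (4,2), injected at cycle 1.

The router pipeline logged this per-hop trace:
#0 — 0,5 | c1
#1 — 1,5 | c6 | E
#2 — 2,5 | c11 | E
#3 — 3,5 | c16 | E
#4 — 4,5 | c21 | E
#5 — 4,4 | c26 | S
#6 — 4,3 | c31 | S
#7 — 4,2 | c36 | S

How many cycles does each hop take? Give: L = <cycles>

Δcyc across hop 0→1: 6 − 1 = 5.
One hop costs L cycles, so L = 5.

L = 5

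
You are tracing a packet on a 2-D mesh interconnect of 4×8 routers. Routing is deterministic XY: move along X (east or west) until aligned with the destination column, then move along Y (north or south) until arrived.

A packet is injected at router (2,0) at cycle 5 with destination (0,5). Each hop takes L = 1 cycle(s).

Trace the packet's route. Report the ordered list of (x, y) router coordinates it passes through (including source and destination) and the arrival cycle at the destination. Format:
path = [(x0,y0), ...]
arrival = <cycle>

path = [(2,0), (1,0), (0,0), (0,1), (0,2), (0,3), (0,4), (0,5)]
arrival = 12

src (2,0)  cyc=5
W→(1,0)  cyc=6
W→(0,0)  cyc=7
N→(0,1)  cyc=8
N→(0,2)  cyc=9
N→(0,3)  cyc=10
N→(0,4)  cyc=11
N→(0,5)  cyc=12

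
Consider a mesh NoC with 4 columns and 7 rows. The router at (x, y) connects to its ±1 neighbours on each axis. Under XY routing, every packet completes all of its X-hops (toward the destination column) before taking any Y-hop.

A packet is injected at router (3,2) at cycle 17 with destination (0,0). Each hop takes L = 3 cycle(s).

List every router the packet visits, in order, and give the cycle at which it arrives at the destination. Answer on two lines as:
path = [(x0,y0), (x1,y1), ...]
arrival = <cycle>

path = [(3,2), (2,2), (1,2), (0,2), (0,1), (0,0)]
arrival = 32

#0 — 3,2 | c17
#1 — 2,2 | c20 | W
#2 — 1,2 | c23 | W
#3 — 0,2 | c26 | W
#4 — 0,1 | c29 | S
#5 — 0,0 | c32 | S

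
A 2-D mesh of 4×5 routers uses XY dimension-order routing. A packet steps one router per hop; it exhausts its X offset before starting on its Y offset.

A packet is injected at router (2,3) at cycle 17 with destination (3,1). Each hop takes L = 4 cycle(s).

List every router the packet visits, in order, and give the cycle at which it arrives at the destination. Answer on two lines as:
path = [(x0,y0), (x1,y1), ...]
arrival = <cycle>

[0] x=2 y=3 t=17
[1] x=3 y=3 t=21 →E
[2] x=3 y=2 t=25 →S
[3] x=3 y=1 t=29 →S

path = [(2,3), (3,3), (3,2), (3,1)]
arrival = 29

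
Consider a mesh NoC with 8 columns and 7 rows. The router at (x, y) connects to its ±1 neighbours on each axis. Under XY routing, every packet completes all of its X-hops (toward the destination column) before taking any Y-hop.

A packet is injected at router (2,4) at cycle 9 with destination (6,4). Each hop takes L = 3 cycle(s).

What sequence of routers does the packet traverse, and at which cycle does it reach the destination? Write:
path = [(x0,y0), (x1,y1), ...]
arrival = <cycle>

path = [(2,4), (3,4), (4,4), (5,4), (6,4)]
arrival = 21

hop 0: (2,4) @ cyc 9
hop 1: (3,4) @ cyc 12  [E]
hop 2: (4,4) @ cyc 15  [E]
hop 3: (5,4) @ cyc 18  [E]
hop 4: (6,4) @ cyc 21  [E]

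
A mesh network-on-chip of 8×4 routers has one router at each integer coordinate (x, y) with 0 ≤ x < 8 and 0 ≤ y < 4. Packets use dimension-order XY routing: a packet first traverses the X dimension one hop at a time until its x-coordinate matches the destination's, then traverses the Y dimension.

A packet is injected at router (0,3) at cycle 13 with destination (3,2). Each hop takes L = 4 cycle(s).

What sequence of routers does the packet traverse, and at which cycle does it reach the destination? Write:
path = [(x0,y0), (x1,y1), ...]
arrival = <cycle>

path = [(0,3), (1,3), (2,3), (3,3), (3,2)]
arrival = 29

src (0,3)  cyc=13
E→(1,3)  cyc=17
E→(2,3)  cyc=21
E→(3,3)  cyc=25
S→(3,2)  cyc=29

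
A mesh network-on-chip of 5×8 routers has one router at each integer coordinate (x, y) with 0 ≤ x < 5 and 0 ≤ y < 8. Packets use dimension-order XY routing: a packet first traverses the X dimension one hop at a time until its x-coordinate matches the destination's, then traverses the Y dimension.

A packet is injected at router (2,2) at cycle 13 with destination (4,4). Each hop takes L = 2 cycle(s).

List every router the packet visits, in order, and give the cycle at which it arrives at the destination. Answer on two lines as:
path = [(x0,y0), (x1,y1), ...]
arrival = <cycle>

path = [(2,2), (3,2), (4,2), (4,3), (4,4)]
arrival = 21

#0 — 2,2 | c13
#1 — 3,2 | c15 | E
#2 — 4,2 | c17 | E
#3 — 4,3 | c19 | N
#4 — 4,4 | c21 | N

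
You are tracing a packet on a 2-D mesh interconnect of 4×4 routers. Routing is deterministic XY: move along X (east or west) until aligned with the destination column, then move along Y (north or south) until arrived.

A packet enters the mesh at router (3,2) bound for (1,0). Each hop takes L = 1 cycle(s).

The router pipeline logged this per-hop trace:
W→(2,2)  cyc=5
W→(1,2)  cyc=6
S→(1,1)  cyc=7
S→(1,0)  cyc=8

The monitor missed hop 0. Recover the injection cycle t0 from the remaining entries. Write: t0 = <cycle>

t0 = 4

Hop 1 reached at cycle 5; hop k is at t0 + k·L.
Therefore t0 = 5 − L = 4.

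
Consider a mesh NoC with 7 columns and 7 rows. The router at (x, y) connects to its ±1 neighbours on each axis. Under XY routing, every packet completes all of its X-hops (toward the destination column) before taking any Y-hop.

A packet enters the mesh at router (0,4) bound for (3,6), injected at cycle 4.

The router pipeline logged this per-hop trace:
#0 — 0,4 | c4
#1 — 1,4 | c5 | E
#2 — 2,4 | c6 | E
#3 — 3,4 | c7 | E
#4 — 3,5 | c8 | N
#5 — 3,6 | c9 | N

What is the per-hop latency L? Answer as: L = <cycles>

From hop 0 (4) to hop 1 (5): +1 cycles.
That increment is L by definition: L = 1.

L = 1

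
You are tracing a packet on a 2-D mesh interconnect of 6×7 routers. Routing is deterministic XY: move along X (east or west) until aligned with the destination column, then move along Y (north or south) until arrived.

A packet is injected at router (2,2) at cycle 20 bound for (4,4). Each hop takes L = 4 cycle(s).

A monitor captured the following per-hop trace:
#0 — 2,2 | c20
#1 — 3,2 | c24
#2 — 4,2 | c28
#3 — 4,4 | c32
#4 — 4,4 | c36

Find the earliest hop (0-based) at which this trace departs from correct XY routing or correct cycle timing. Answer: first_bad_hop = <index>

first_bad_hop = 3

hop 1: step (+1,+0), +4 cyc — ok
hop 2: step (+1,+0), +4 cyc — ok
hop 3: step (+0,+2), +4 cyc — BAD: non-unit step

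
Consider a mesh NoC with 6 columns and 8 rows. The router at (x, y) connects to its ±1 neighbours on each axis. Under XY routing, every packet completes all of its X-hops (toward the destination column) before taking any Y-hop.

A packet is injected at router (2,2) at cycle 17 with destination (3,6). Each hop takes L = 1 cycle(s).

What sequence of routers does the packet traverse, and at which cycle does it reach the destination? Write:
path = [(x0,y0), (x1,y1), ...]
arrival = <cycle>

path = [(2,2), (3,2), (3,3), (3,4), (3,5), (3,6)]
arrival = 22

src (2,2)  cyc=17
E→(3,2)  cyc=18
N→(3,3)  cyc=19
N→(3,4)  cyc=20
N→(3,5)  cyc=21
N→(3,6)  cyc=22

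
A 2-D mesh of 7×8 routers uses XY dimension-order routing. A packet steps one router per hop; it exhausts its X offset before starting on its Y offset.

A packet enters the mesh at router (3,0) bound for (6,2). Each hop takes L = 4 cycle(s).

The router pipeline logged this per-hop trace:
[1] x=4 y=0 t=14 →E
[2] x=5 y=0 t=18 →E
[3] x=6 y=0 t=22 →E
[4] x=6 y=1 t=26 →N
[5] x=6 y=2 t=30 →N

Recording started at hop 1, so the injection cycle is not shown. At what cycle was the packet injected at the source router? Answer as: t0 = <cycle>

t0 = 10

The first recorded entry is hop 1 at cycle 14.
So t0 = 14 − 1·4 = 10.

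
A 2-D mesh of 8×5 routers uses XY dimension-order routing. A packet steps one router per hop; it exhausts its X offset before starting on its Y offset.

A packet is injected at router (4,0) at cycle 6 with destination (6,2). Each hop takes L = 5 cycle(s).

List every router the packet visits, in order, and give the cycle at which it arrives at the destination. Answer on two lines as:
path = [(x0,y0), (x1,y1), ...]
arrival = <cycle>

path = [(4,0), (5,0), (6,0), (6,1), (6,2)]
arrival = 26

  0. router=(4,0) cycle=6 (inject)
  1. router=(5,0) cycle=11 dir=E
  2. router=(6,0) cycle=16 dir=E
  3. router=(6,1) cycle=21 dir=N
  4. router=(6,2) cycle=26 dir=N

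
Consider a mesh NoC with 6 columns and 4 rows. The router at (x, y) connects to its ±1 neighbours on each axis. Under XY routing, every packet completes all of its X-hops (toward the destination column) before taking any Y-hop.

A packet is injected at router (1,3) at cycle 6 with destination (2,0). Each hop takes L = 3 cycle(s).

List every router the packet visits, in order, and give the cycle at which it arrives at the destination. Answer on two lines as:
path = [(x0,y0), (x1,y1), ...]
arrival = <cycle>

hop 0: (1,3) @ cyc 6
hop 1: (2,3) @ cyc 9  [E]
hop 2: (2,2) @ cyc 12  [S]
hop 3: (2,1) @ cyc 15  [S]
hop 4: (2,0) @ cyc 18  [S]

path = [(1,3), (2,3), (2,2), (2,1), (2,0)]
arrival = 18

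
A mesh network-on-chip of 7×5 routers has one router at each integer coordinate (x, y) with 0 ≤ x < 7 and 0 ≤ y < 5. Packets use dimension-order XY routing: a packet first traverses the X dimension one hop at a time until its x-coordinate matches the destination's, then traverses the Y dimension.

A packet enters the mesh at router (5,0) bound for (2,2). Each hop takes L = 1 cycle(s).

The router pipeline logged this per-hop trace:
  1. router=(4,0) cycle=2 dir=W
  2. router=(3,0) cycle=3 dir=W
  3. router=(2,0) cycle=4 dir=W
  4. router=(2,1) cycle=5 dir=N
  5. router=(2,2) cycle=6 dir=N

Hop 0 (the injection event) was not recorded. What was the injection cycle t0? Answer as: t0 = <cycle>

t0 = 1

Hop 1 reached at cycle 2; hop k is at t0 + k·L.
Subtract one hop: t0 = 2 − 1 = 1.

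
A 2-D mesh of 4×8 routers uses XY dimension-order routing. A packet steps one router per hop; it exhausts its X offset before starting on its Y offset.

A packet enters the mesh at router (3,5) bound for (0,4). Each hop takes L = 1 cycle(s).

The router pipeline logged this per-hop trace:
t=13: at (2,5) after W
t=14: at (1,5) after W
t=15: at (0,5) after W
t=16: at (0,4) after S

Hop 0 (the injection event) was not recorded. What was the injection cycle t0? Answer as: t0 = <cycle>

t0 = 12

cyc[1] = 13 and cyc[k] = t0 + k·L for every k.
So t0 = 13 − 1·1 = 12.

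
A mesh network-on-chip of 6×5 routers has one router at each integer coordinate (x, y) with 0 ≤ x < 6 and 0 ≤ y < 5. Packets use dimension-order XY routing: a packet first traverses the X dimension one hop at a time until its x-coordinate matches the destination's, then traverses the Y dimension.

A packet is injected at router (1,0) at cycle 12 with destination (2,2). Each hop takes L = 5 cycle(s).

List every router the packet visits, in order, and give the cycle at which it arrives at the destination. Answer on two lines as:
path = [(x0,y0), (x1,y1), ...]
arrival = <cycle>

#0 — 1,0 | c12
#1 — 2,0 | c17 | E
#2 — 2,1 | c22 | N
#3 — 2,2 | c27 | N

path = [(1,0), (2,0), (2,1), (2,2)]
arrival = 27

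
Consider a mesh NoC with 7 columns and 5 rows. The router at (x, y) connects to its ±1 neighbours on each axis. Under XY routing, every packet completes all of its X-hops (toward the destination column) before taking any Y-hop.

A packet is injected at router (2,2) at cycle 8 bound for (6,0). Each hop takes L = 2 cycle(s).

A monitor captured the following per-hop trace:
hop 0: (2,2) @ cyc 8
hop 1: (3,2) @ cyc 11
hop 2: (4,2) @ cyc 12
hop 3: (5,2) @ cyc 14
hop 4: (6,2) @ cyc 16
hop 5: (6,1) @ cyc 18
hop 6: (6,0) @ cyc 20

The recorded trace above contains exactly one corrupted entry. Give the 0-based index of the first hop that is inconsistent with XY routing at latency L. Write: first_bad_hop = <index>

hop 1: step (+1,+0), +3 cyc — BAD: Δcyc=3≠L

first_bad_hop = 1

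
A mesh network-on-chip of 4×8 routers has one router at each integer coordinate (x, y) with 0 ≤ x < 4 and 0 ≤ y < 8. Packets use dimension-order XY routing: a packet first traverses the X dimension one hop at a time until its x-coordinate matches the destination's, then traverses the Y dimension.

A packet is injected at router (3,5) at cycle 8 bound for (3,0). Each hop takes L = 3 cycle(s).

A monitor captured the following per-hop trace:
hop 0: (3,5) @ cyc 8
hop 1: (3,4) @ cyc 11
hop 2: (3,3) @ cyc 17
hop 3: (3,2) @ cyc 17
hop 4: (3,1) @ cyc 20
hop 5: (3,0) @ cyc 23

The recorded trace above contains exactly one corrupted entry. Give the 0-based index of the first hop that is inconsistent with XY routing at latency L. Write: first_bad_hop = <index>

  1: Δx=+0 Δy=-1 Δt=3 [ok]
  2: Δx=+0 Δy=-1 Δt=6 [BAD: Δcyc=6≠L]

first_bad_hop = 2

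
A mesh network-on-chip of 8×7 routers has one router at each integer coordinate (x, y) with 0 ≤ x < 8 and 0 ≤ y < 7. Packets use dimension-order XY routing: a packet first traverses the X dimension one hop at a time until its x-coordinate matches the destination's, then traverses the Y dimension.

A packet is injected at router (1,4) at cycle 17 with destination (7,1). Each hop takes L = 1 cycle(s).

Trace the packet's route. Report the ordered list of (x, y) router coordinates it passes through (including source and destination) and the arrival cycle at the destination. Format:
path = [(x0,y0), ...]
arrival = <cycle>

hop 0: (1,4) @ cyc 17
hop 1: (2,4) @ cyc 18  [E]
hop 2: (3,4) @ cyc 19  [E]
hop 3: (4,4) @ cyc 20  [E]
hop 4: (5,4) @ cyc 21  [E]
hop 5: (6,4) @ cyc 22  [E]
hop 6: (7,4) @ cyc 23  [E]
hop 7: (7,3) @ cyc 24  [S]
hop 8: (7,2) @ cyc 25  [S]
hop 9: (7,1) @ cyc 26  [S]

path = [(1,4), (2,4), (3,4), (4,4), (5,4), (6,4), (7,4), (7,3), (7,2), (7,1)]
arrival = 26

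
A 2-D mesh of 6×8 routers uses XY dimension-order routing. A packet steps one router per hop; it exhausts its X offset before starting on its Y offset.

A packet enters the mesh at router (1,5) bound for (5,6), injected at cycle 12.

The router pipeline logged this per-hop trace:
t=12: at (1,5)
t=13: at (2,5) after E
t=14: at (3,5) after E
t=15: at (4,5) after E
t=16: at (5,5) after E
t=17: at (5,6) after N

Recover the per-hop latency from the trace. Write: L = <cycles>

cyc[1] − cyc[0] = 13 − 12 = 1.
Each hop adds L, hence L = 1.

L = 1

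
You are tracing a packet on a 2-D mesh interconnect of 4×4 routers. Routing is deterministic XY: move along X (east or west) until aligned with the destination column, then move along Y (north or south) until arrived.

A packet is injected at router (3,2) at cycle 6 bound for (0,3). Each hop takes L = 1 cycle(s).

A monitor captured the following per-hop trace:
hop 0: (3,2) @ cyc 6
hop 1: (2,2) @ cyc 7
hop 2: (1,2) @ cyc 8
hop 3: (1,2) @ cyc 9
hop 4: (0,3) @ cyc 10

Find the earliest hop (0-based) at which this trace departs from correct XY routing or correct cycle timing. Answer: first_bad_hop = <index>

first_bad_hop = 3

hop 1: step (-1,+0), +1 cyc — ok
hop 2: step (-1,+0), +1 cyc — ok
hop 3: step (+0,+0), +1 cyc — BAD: non-unit step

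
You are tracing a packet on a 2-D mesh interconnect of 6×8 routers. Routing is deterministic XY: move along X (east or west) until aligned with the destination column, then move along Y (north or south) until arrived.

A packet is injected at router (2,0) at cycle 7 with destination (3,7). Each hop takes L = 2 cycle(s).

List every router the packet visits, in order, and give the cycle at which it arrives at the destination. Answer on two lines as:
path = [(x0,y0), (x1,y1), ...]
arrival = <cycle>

path = [(2,0), (3,0), (3,1), (3,2), (3,3), (3,4), (3,5), (3,6), (3,7)]
arrival = 23

src (2,0)  cyc=7
E→(3,0)  cyc=9
N→(3,1)  cyc=11
N→(3,2)  cyc=13
N→(3,3)  cyc=15
N→(3,4)  cyc=17
N→(3,5)  cyc=19
N→(3,6)  cyc=21
N→(3,7)  cyc=23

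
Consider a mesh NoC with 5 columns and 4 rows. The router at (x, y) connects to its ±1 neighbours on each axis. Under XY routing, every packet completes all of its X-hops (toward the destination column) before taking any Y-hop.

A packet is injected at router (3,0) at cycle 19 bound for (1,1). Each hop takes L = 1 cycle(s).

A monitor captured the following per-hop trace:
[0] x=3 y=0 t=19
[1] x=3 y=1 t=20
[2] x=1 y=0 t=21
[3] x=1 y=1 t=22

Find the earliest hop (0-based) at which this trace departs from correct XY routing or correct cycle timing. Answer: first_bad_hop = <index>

first_bad_hop = 1

[1] (+0,+1) / 1c ⇒ BAD: Y-move but x=3≠1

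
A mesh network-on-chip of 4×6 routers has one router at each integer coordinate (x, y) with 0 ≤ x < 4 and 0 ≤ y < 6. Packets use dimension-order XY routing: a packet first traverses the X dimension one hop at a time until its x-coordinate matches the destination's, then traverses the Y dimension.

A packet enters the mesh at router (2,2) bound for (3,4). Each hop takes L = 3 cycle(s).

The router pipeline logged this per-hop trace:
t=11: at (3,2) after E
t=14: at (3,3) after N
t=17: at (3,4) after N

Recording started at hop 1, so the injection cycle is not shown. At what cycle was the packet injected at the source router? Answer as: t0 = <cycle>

t0 = 8

Hop 1 reached at cycle 11; hop k is at t0 + k·L.
So t0 = 11 − 1·3 = 8.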